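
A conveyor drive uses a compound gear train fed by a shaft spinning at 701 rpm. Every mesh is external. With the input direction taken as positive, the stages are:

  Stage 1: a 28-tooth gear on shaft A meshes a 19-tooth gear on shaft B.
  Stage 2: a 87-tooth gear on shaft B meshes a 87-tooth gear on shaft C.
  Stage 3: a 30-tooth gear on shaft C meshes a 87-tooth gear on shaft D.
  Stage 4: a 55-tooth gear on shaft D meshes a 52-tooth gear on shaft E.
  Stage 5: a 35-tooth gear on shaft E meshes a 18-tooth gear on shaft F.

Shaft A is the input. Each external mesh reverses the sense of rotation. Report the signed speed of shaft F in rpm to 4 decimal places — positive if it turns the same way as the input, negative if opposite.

Stage 1 [28T→19T]: ω = 701.0000×28/19 = 1033.0526 rpm, dir flips to −; running = −1033.0526
Stage 2 [87T→87T]: ω = 1033.0526×87/87 = 1033.0526 rpm, dir flips to +; running = +1033.0526
Stage 3 [30T→87T]: ω = 1033.0526×30/87 = 356.2250 rpm, dir flips to −; running = −356.2250
Stage 4 [55T→52T]: ω = 356.2250×55/52 = 376.7765 rpm, dir flips to +; running = +376.7765
Stage 5 [35T→18T]: ω = 376.7765×35/18 = 732.6210 rpm, dir flips to −; running = −732.6210

-732.6210 rpm (opposite to input, |ω| = 732.6210 rpm)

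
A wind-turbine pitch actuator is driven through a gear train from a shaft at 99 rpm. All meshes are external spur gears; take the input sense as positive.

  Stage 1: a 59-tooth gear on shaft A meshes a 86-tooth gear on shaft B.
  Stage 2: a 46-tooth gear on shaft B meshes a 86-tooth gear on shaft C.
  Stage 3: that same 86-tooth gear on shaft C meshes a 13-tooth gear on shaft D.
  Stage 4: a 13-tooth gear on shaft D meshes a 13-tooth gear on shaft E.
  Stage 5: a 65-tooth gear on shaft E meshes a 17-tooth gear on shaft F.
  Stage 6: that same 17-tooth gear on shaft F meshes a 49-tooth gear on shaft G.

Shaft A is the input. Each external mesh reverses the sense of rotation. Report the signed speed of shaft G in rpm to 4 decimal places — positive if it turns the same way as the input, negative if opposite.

Stage 1 [59T→86T]: ω = 99.0000×59/86 = 67.9186 rpm, dir flips to −; running = −67.9186
Stage 2 [46T→86T]: ω = 67.9186×46/86 = 36.3286 rpm, dir flips to +; running = +36.3286
Stage 3 [86T→13T]: ω = 36.3286×86/13 = 240.3274 rpm, dir flips to −; running = −240.3274
Stage 4 [13T→13T]: ω = 240.3274×13/13 = 240.3274 rpm, dir flips to +; running = +240.3274
Stage 5 [65T→17T]: ω = 240.3274×65/17 = 918.8988 rpm, dir flips to −; running = −918.8988
Stage 6 [17T→49T]: ω = 918.8988×17/49 = 318.8016 rpm, dir flips to +; running = +318.8016

+318.8016 rpm (same as input, |ω| = 318.8016 rpm)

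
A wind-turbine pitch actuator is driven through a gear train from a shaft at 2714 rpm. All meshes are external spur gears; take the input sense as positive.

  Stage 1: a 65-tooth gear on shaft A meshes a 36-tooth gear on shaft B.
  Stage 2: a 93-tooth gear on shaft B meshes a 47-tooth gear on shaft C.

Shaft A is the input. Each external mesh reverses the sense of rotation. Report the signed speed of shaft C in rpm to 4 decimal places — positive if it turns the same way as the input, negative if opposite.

+9696.2943 rpm (same as input, |ω| = 9696.2943 rpm)

Stage 1 [65T→36T]: ω = 2714.0000×65/36 = 4900.2778 rpm, dir flips to −; running = −4900.2778
Stage 2 [93T→47T]: ω = 4900.2778×93/47 = 9696.2943 rpm, dir flips to +; running = +9696.2943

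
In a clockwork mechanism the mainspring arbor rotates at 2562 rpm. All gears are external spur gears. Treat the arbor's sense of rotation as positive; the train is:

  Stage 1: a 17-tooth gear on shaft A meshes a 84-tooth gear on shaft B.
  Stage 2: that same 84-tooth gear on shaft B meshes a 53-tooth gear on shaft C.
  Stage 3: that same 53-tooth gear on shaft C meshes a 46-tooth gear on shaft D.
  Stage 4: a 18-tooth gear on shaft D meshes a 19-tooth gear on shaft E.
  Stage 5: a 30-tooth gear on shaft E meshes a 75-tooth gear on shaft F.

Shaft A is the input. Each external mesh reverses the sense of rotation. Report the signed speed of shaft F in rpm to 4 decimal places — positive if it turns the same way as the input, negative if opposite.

Stage 1 [17T→84T]: ω = 2562.0000×17/84 = 518.5000 rpm, dir flips to −; running = −518.5000
Stage 2 [84T→53T]: ω = 518.5000×84/53 = 821.7736 rpm, dir flips to +; running = +821.7736
Stage 3 [53T→46T]: ω = 821.7736×53/46 = 946.8261 rpm, dir flips to −; running = −946.8261
Stage 4 [18T→19T]: ω = 946.8261×18/19 = 896.9931 rpm, dir flips to +; running = +896.9931
Stage 5 [30T→75T]: ω = 896.9931×30/75 = 358.7973 rpm, dir flips to −; running = −358.7973

-358.7973 rpm (opposite to input, |ω| = 358.7973 rpm)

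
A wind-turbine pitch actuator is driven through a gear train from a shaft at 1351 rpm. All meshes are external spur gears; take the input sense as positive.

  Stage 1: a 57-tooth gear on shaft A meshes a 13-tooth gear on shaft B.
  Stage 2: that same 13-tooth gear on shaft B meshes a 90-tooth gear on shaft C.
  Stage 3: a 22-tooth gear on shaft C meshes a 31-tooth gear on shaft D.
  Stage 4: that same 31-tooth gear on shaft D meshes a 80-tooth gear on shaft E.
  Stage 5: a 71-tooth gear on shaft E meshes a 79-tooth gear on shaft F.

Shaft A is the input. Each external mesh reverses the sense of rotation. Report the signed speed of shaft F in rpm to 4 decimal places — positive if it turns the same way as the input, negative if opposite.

-211.4714 rpm (opposite to input, |ω| = 211.4714 rpm)

Stage 1 [57T→13T]: ω = 1351.0000×57/13 = 5923.6154 rpm, dir flips to −; running = −5923.6154
Stage 2 [13T→90T]: ω = 5923.6154×13/90 = 855.6333 rpm, dir flips to +; running = +855.6333
Stage 3 [22T→31T]: ω = 855.6333×22/31 = 607.2237 rpm, dir flips to −; running = −607.2237
Stage 4 [31T→80T]: ω = 607.2237×31/80 = 235.2992 rpm, dir flips to +; running = +235.2992
Stage 5 [71T→79T]: ω = 235.2992×71/79 = 211.4714 rpm, dir flips to −; running = −211.4714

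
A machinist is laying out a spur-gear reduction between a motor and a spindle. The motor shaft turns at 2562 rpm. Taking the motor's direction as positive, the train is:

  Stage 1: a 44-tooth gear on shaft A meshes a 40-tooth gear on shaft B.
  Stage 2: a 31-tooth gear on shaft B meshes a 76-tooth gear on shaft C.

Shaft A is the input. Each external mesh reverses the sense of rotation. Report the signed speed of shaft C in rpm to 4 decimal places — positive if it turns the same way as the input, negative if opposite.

+1149.5289 rpm (same as input, |ω| = 1149.5289 rpm)

Stage 1 [44T→40T]: ω = 2562.0000×44/40 = 2818.2000 rpm, dir flips to −; running = −2818.2000
Stage 2 [31T→76T]: ω = 2818.2000×31/76 = 1149.5289 rpm, dir flips to +; running = +1149.5289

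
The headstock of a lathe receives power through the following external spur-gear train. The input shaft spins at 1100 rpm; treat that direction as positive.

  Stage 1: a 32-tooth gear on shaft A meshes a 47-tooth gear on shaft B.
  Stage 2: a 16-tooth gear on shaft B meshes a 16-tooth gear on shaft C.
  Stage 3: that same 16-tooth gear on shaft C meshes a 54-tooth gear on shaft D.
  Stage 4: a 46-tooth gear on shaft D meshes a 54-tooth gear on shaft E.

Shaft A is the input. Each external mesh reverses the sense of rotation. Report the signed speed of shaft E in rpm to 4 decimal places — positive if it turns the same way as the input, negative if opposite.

+189.0319 rpm (same as input, |ω| = 189.0319 rpm)

Stage 1 [32T→47T]: ω = 1100.0000×32/47 = 748.9362 rpm, dir flips to −; running = −748.9362
Stage 2 [16T→16T]: ω = 748.9362×16/16 = 748.9362 rpm, dir flips to +; running = +748.9362
Stage 3 [16T→54T]: ω = 748.9362×16/54 = 221.9070 rpm, dir flips to −; running = −221.9070
Stage 4 [46T→54T]: ω = 221.9070×46/54 = 189.0319 rpm, dir flips to +; running = +189.0319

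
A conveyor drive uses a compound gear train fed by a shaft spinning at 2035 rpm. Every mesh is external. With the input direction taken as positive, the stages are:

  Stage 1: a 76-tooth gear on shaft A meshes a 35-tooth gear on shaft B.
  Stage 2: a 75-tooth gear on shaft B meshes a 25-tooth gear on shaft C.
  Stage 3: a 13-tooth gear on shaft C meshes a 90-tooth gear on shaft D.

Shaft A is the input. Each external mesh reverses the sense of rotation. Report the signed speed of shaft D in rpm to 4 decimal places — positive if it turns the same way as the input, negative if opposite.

-1914.8381 rpm (opposite to input, |ω| = 1914.8381 rpm)

Stage 1 [76T→35T]: ω = 2035.0000×76/35 = 4418.8571 rpm, dir flips to −; running = −4418.8571
Stage 2 [75T→25T]: ω = 4418.8571×75/25 = 13256.5714 rpm, dir flips to +; running = +13256.5714
Stage 3 [13T→90T]: ω = 13256.5714×13/90 = 1914.8381 rpm, dir flips to −; running = −1914.8381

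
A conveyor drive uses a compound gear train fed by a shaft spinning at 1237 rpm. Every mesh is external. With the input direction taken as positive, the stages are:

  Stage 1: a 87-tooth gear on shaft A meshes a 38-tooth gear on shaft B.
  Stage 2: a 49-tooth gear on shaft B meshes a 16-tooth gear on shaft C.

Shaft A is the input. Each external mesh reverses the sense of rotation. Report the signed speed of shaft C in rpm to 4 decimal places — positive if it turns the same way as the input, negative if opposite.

+8673.2418 rpm (same as input, |ω| = 8673.2418 rpm)

Stage 1 [87T→38T]: ω = 1237.0000×87/38 = 2832.0789 rpm, dir flips to −; running = −2832.0789
Stage 2 [49T→16T]: ω = 2832.0789×49/16 = 8673.2418 rpm, dir flips to +; running = +8673.2418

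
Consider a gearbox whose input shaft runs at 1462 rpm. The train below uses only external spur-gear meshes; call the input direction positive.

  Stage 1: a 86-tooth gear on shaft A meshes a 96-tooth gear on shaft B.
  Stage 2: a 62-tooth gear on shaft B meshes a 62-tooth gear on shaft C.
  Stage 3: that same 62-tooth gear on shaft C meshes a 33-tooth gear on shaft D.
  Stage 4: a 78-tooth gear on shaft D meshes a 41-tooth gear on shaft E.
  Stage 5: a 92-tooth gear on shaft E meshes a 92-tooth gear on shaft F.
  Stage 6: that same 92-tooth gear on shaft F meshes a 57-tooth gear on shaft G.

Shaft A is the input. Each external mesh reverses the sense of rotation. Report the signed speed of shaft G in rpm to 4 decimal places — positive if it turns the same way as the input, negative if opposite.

Stage 1 [86T→96T]: ω = 1462.0000×86/96 = 1309.7083 rpm, dir flips to −; running = −1309.7083
Stage 2 [62T→62T]: ω = 1309.7083×62/62 = 1309.7083 rpm, dir flips to +; running = +1309.7083
Stage 3 [62T→33T]: ω = 1309.7083×62/33 = 2460.6641 rpm, dir flips to −; running = −2460.6641
Stage 4 [78T→41T]: ω = 2460.6641×78/41 = 4681.2635 rpm, dir flips to +; running = +4681.2635
Stage 5 [92T→92T]: ω = 4681.2635×92/92 = 4681.2635 rpm, dir flips to −; running = −4681.2635
Stage 6 [92T→57T]: ω = 4681.2635×92/57 = 7555.7235 rpm, dir flips to +; running = +7555.7235

+7555.7235 rpm (same as input, |ω| = 7555.7235 rpm)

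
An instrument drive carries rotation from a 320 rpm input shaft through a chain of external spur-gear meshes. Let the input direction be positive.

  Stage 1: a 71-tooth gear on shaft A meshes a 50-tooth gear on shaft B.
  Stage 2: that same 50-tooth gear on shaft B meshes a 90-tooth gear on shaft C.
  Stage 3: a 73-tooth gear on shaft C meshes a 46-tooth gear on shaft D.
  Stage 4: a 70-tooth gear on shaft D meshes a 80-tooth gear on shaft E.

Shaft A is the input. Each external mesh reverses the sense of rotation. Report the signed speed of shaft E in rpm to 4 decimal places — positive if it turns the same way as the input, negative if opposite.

Stage 1 [71T→50T]: ω = 320.0000×71/50 = 454.4000 rpm, dir flips to −; running = −454.4000
Stage 2 [50T→90T]: ω = 454.4000×50/90 = 252.4444 rpm, dir flips to +; running = +252.4444
Stage 3 [73T→46T]: ω = 252.4444×73/46 = 400.6184 rpm, dir flips to −; running = −400.6184
Stage 4 [70T→80T]: ω = 400.6184×70/80 = 350.5411 rpm, dir flips to +; running = +350.5411

+350.5411 rpm (same as input, |ω| = 350.5411 rpm)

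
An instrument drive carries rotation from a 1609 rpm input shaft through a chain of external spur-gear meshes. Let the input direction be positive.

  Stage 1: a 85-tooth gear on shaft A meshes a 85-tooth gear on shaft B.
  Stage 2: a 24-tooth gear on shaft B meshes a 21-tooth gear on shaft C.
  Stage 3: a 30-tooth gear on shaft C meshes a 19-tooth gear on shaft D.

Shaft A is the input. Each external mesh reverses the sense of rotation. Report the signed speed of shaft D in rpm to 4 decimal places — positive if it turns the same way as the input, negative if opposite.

-2903.4586 rpm (opposite to input, |ω| = 2903.4586 rpm)

Stage 1 [85T→85T]: ω = 1609.0000×85/85 = 1609.0000 rpm, dir flips to −; running = −1609.0000
Stage 2 [24T→21T]: ω = 1609.0000×24/21 = 1838.8571 rpm, dir flips to +; running = +1838.8571
Stage 3 [30T→19T]: ω = 1838.8571×30/19 = 2903.4586 rpm, dir flips to −; running = −2903.4586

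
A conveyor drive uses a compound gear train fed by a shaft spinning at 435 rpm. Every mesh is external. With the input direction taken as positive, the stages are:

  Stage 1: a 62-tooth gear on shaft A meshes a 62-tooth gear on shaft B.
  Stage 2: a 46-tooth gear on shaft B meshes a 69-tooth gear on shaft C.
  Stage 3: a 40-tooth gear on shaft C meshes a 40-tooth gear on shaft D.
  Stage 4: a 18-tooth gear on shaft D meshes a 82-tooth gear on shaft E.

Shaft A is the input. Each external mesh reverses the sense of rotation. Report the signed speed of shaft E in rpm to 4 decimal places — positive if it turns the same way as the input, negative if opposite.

Stage 1 [62T→62T]: ω = 435.0000×62/62 = 435.0000 rpm, dir flips to −; running = −435.0000
Stage 2 [46T→69T]: ω = 435.0000×46/69 = 290.0000 rpm, dir flips to +; running = +290.0000
Stage 3 [40T→40T]: ω = 290.0000×40/40 = 290.0000 rpm, dir flips to −; running = −290.0000
Stage 4 [18T→82T]: ω = 290.0000×18/82 = 63.6585 rpm, dir flips to +; running = +63.6585

+63.6585 rpm (same as input, |ω| = 63.6585 rpm)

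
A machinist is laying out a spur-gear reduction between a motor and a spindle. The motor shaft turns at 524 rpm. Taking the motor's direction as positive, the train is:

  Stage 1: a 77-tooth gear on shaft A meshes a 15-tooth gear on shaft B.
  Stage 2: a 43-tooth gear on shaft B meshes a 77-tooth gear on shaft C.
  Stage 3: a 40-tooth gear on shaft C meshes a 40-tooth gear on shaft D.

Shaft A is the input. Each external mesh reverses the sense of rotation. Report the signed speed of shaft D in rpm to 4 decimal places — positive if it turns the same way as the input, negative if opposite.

Stage 1 [77T→15T]: ω = 524.0000×77/15 = 2689.8667 rpm, dir flips to −; running = −2689.8667
Stage 2 [43T→77T]: ω = 2689.8667×43/77 = 1502.1333 rpm, dir flips to +; running = +1502.1333
Stage 3 [40T→40T]: ω = 1502.1333×40/40 = 1502.1333 rpm, dir flips to −; running = −1502.1333

-1502.1333 rpm (opposite to input, |ω| = 1502.1333 rpm)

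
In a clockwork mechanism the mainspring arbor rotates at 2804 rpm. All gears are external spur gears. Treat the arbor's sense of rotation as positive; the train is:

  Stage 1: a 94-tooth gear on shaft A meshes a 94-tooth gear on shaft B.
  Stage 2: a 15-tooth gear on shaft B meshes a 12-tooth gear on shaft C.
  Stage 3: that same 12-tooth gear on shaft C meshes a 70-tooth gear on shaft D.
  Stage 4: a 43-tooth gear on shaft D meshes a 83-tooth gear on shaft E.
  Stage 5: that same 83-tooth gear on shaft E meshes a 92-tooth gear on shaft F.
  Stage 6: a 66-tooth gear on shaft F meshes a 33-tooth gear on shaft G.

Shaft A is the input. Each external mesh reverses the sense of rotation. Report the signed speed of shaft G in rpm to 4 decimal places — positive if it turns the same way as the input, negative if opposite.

+561.6708 rpm (same as input, |ω| = 561.6708 rpm)

Stage 1 [94T→94T]: ω = 2804.0000×94/94 = 2804.0000 rpm, dir flips to −; running = −2804.0000
Stage 2 [15T→12T]: ω = 2804.0000×15/12 = 3505.0000 rpm, dir flips to +; running = +3505.0000
Stage 3 [12T→70T]: ω = 3505.0000×12/70 = 600.8571 rpm, dir flips to −; running = −600.8571
Stage 4 [43T→83T]: ω = 600.8571×43/83 = 311.2874 rpm, dir flips to +; running = +311.2874
Stage 5 [83T→92T]: ω = 311.2874×83/92 = 280.8354 rpm, dir flips to −; running = −280.8354
Stage 6 [66T→33T]: ω = 280.8354×66/33 = 561.6708 rpm, dir flips to +; running = +561.6708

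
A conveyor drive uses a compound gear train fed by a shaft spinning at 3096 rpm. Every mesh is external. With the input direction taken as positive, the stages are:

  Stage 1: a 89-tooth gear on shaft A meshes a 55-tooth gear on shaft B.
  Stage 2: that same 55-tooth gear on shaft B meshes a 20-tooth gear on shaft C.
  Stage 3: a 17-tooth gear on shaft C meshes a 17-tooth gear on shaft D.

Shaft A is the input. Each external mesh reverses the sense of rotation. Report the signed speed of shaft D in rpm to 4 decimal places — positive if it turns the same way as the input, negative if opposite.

Stage 1 [89T→55T]: ω = 3096.0000×89/55 = 5009.8909 rpm, dir flips to −; running = −5009.8909
Stage 2 [55T→20T]: ω = 5009.8909×55/20 = 13777.2000 rpm, dir flips to +; running = +13777.2000
Stage 3 [17T→17T]: ω = 13777.2000×17/17 = 13777.2000 rpm, dir flips to −; running = −13777.2000

-13777.2000 rpm (opposite to input, |ω| = 13777.2000 rpm)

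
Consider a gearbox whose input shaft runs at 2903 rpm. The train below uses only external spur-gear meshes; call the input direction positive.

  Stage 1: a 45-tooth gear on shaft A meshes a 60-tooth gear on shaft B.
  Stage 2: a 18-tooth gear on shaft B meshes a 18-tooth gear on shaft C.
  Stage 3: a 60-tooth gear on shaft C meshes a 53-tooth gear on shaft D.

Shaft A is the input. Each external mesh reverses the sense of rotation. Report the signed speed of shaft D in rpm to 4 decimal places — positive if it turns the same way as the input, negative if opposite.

-2464.8113 rpm (opposite to input, |ω| = 2464.8113 rpm)

Stage 1 [45T→60T]: ω = 2903.0000×45/60 = 2177.2500 rpm, dir flips to −; running = −2177.2500
Stage 2 [18T→18T]: ω = 2177.2500×18/18 = 2177.2500 rpm, dir flips to +; running = +2177.2500
Stage 3 [60T→53T]: ω = 2177.2500×60/53 = 2464.8113 rpm, dir flips to −; running = −2464.8113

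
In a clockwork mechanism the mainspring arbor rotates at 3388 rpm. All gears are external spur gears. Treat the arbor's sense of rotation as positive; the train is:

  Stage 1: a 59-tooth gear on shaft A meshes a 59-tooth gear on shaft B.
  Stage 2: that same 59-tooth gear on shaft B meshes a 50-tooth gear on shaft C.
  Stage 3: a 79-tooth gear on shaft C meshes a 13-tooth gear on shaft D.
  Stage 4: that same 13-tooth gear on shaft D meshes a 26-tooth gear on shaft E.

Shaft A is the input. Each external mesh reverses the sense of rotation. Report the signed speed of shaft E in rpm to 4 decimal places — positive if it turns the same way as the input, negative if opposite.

+12147.2831 rpm (same as input, |ω| = 12147.2831 rpm)

Stage 1 [59T→59T]: ω = 3388.0000×59/59 = 3388.0000 rpm, dir flips to −; running = −3388.0000
Stage 2 [59T→50T]: ω = 3388.0000×59/50 = 3997.8400 rpm, dir flips to +; running = +3997.8400
Stage 3 [79T→13T]: ω = 3997.8400×79/13 = 24294.5662 rpm, dir flips to −; running = −24294.5662
Stage 4 [13T→26T]: ω = 24294.5662×13/26 = 12147.2831 rpm, dir flips to +; running = +12147.2831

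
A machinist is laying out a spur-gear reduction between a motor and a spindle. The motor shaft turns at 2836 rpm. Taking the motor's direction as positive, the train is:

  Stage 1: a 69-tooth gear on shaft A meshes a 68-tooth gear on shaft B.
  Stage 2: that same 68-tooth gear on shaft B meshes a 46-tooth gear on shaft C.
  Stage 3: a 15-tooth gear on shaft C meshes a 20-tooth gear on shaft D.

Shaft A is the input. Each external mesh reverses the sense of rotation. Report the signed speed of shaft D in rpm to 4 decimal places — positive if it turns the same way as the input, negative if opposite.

-3190.5000 rpm (opposite to input, |ω| = 3190.5000 rpm)

Stage 1 [69T→68T]: ω = 2836.0000×69/68 = 2877.7059 rpm, dir flips to −; running = −2877.7059
Stage 2 [68T→46T]: ω = 2877.7059×68/46 = 4254.0000 rpm, dir flips to +; running = +4254.0000
Stage 3 [15T→20T]: ω = 4254.0000×15/20 = 3190.5000 rpm, dir flips to −; running = −3190.5000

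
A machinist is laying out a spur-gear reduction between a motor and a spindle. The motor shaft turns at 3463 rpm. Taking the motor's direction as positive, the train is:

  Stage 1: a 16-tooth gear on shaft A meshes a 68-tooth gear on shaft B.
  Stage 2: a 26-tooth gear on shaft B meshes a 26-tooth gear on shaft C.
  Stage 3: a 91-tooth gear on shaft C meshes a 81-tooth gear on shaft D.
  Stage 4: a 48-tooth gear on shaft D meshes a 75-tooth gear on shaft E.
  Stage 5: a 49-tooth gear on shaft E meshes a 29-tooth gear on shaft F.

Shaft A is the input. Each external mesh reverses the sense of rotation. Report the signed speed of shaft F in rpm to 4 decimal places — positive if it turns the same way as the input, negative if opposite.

-989.9152 rpm (opposite to input, |ω| = 989.9152 rpm)

Stage 1 [16T→68T]: ω = 3463.0000×16/68 = 814.8235 rpm, dir flips to −; running = −814.8235
Stage 2 [26T→26T]: ω = 814.8235×26/26 = 814.8235 rpm, dir flips to +; running = +814.8235
Stage 3 [91T→81T]: ω = 814.8235×91/81 = 915.4190 rpm, dir flips to −; running = −915.4190
Stage 4 [48T→75T]: ω = 915.4190×48/75 = 585.8682 rpm, dir flips to +; running = +585.8682
Stage 5 [49T→29T]: ω = 585.8682×49/29 = 989.9152 rpm, dir flips to −; running = −989.9152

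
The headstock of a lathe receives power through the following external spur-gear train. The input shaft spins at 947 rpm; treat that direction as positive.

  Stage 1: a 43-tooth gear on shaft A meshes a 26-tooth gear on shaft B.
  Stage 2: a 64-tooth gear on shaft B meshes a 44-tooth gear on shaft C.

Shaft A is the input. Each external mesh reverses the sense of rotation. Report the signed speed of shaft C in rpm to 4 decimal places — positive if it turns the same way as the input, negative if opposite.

+2278.0979 rpm (same as input, |ω| = 2278.0979 rpm)

Stage 1 [43T→26T]: ω = 947.0000×43/26 = 1566.1923 rpm, dir flips to −; running = −1566.1923
Stage 2 [64T→44T]: ω = 1566.1923×64/44 = 2278.0979 rpm, dir flips to +; running = +2278.0979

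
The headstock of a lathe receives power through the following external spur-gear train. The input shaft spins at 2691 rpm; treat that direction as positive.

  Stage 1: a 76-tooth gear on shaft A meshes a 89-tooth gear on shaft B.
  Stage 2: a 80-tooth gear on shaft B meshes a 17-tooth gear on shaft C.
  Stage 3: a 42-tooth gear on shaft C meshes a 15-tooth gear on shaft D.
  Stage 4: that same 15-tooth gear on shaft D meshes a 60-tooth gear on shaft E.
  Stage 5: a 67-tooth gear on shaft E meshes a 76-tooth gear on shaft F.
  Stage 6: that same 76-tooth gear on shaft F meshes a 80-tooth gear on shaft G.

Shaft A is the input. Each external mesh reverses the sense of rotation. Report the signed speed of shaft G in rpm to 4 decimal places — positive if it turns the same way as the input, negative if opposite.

Stage 1 [76T→89T]: ω = 2691.0000×76/89 = 2297.9326 rpm, dir flips to −; running = −2297.9326
Stage 2 [80T→17T]: ω = 2297.9326×80/17 = 10813.8004 rpm, dir flips to +; running = +10813.8004
Stage 3 [42T→15T]: ω = 10813.8004×42/15 = 30278.6411 rpm, dir flips to −; running = −30278.6411
Stage 4 [15T→60T]: ω = 30278.6411×15/60 = 7569.6603 rpm, dir flips to +; running = +7569.6603
Stage 5 [67T→76T]: ω = 7569.6603×67/76 = 6673.2531 rpm, dir flips to −; running = −6673.2531
Stage 6 [76T→80T]: ω = 6673.2531×76/80 = 6339.5905 rpm, dir flips to +; running = +6339.5905

+6339.5905 rpm (same as input, |ω| = 6339.5905 rpm)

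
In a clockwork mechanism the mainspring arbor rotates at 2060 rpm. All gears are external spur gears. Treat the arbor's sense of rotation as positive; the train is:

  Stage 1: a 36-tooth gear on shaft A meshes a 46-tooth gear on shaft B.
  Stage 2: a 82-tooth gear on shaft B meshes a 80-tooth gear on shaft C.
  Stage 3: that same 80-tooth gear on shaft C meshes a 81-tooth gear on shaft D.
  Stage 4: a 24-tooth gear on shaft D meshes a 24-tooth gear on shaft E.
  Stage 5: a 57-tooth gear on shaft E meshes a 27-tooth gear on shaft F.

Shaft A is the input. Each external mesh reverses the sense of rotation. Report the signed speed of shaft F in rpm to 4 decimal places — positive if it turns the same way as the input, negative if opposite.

-3445.4965 rpm (opposite to input, |ω| = 3445.4965 rpm)

Stage 1 [36T→46T]: ω = 2060.0000×36/46 = 1612.1739 rpm, dir flips to −; running = −1612.1739
Stage 2 [82T→80T]: ω = 1612.1739×82/80 = 1652.4783 rpm, dir flips to +; running = +1652.4783
Stage 3 [80T→81T]: ω = 1652.4783×80/81 = 1632.0773 rpm, dir flips to −; running = −1632.0773
Stage 4 [24T→24T]: ω = 1632.0773×24/24 = 1632.0773 rpm, dir flips to +; running = +1632.0773
Stage 5 [57T→27T]: ω = 1632.0773×57/27 = 3445.4965 rpm, dir flips to −; running = −3445.4965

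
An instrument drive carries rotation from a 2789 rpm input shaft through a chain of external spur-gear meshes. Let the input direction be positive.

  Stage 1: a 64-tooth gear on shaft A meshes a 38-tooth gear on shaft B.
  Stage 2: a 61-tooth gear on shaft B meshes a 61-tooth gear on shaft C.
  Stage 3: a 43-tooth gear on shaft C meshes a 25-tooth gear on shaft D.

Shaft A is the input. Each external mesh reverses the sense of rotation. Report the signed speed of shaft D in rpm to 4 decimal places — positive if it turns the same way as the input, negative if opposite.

-8079.2926 rpm (opposite to input, |ω| = 8079.2926 rpm)

Stage 1 [64T→38T]: ω = 2789.0000×64/38 = 4697.2632 rpm, dir flips to −; running = −4697.2632
Stage 2 [61T→61T]: ω = 4697.2632×61/61 = 4697.2632 rpm, dir flips to +; running = +4697.2632
Stage 3 [43T→25T]: ω = 4697.2632×43/25 = 8079.2926 rpm, dir flips to −; running = −8079.2926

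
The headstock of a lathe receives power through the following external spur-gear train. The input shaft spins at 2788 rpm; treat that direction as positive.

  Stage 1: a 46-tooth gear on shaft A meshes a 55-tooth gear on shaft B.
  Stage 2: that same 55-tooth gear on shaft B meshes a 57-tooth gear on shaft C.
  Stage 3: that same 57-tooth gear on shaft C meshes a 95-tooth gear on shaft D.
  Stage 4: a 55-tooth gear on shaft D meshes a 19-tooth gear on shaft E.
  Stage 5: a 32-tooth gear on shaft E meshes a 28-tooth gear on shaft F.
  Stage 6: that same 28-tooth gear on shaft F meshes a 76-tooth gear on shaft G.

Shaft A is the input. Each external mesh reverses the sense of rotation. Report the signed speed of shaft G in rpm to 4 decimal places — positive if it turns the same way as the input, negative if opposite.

Stage 1 [46T→55T]: ω = 2788.0000×46/55 = 2331.7818 rpm, dir flips to −; running = −2331.7818
Stage 2 [55T→57T]: ω = 2331.7818×55/57 = 2249.9649 rpm, dir flips to +; running = +2249.9649
Stage 3 [57T→95T]: ω = 2249.9649×57/95 = 1349.9789 rpm, dir flips to −; running = −1349.9789
Stage 4 [55T→19T]: ω = 1349.9789×55/19 = 3907.8338 rpm, dir flips to +; running = +3907.8338
Stage 5 [32T→28T]: ω = 3907.8338×32/28 = 4466.0958 rpm, dir flips to −; running = −4466.0958
Stage 6 [28T→76T]: ω = 4466.0958×28/76 = 1645.4037 rpm, dir flips to +; running = +1645.4037

+1645.4037 rpm (same as input, |ω| = 1645.4037 rpm)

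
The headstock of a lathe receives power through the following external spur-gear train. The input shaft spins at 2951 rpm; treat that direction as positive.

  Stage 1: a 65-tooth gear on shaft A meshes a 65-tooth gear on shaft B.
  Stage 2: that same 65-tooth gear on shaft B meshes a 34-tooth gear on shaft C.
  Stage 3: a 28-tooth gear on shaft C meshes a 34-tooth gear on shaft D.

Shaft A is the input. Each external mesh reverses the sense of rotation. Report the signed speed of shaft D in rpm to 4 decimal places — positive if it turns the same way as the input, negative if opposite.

-4646.0381 rpm (opposite to input, |ω| = 4646.0381 rpm)

Stage 1 [65T→65T]: ω = 2951.0000×65/65 = 2951.0000 rpm, dir flips to −; running = −2951.0000
Stage 2 [65T→34T]: ω = 2951.0000×65/34 = 5641.6176 rpm, dir flips to +; running = +5641.6176
Stage 3 [28T→34T]: ω = 5641.6176×28/34 = 4646.0381 rpm, dir flips to −; running = −4646.0381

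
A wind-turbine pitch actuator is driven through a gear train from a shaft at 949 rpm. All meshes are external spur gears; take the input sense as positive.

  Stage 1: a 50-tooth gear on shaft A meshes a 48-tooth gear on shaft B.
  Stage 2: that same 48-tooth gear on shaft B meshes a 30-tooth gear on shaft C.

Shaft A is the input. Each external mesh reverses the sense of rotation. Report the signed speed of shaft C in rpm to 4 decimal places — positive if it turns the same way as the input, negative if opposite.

+1581.6667 rpm (same as input, |ω| = 1581.6667 rpm)

Stage 1 [50T→48T]: ω = 949.0000×50/48 = 988.5417 rpm, dir flips to −; running = −988.5417
Stage 2 [48T→30T]: ω = 988.5417×48/30 = 1581.6667 rpm, dir flips to +; running = +1581.6667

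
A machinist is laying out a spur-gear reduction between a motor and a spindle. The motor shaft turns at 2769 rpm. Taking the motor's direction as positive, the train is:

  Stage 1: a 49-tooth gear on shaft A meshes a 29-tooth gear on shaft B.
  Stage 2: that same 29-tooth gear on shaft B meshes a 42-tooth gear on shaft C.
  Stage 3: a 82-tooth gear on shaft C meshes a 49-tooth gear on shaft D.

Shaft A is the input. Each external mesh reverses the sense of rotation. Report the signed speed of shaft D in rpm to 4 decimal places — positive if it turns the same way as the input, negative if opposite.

Stage 1 [49T→29T]: ω = 2769.0000×49/29 = 4678.6552 rpm, dir flips to −; running = −4678.6552
Stage 2 [29T→42T]: ω = 4678.6552×29/42 = 3230.5000 rpm, dir flips to +; running = +3230.5000
Stage 3 [82T→49T]: ω = 3230.5000×82/49 = 5406.1429 rpm, dir flips to −; running = −5406.1429

-5406.1429 rpm (opposite to input, |ω| = 5406.1429 rpm)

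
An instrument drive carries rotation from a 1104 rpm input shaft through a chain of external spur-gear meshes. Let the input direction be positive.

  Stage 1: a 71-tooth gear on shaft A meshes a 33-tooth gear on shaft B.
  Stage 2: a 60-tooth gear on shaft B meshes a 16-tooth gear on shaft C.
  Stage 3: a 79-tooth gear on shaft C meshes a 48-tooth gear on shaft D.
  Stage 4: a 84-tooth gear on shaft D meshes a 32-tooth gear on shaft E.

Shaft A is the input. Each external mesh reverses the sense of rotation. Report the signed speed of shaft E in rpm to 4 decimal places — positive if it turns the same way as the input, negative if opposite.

Stage 1 [71T→33T]: ω = 1104.0000×71/33 = 2375.2727 rpm, dir flips to −; running = −2375.2727
Stage 2 [60T→16T]: ω = 2375.2727×60/16 = 8907.2727 rpm, dir flips to +; running = +8907.2727
Stage 3 [79T→48T]: ω = 8907.2727×79/48 = 14659.8864 rpm, dir flips to −; running = −14659.8864
Stage 4 [84T→32T]: ω = 14659.8864×84/32 = 38482.2017 rpm, dir flips to +; running = +38482.2017

+38482.2017 rpm (same as input, |ω| = 38482.2017 rpm)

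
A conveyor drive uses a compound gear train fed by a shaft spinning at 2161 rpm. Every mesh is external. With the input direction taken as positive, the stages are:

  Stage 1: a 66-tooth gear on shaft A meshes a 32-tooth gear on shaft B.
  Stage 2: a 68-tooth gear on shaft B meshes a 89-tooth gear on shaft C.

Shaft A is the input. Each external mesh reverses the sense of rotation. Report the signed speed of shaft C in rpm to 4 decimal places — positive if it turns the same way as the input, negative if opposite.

Stage 1 [66T→32T]: ω = 2161.0000×66/32 = 4457.0625 rpm, dir flips to −; running = −4457.0625
Stage 2 [68T→89T]: ω = 4457.0625×68/89 = 3405.3961 rpm, dir flips to +; running = +3405.3961

+3405.3961 rpm (same as input, |ω| = 3405.3961 rpm)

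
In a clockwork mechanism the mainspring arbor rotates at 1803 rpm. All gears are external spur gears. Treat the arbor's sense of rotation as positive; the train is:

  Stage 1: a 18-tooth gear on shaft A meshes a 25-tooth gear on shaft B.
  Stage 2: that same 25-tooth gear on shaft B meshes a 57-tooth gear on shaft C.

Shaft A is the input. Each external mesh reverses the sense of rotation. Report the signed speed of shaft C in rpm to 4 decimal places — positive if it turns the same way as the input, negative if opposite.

+569.3684 rpm (same as input, |ω| = 569.3684 rpm)

Stage 1 [18T→25T]: ω = 1803.0000×18/25 = 1298.1600 rpm, dir flips to −; running = −1298.1600
Stage 2 [25T→57T]: ω = 1298.1600×25/57 = 569.3684 rpm, dir flips to +; running = +569.3684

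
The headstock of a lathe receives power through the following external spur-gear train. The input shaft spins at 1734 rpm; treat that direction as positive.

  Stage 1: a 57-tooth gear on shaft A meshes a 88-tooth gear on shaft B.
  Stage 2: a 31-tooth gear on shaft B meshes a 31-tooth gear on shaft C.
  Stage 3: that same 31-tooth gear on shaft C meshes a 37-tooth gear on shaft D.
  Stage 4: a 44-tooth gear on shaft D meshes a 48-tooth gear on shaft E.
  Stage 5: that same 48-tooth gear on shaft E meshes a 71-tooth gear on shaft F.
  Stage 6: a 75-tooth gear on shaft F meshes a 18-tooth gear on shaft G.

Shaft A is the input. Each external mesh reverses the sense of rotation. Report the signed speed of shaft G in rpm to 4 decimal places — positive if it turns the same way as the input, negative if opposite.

+2429.8772 rpm (same as input, |ω| = 2429.8772 rpm)

Stage 1 [57T→88T]: ω = 1734.0000×57/88 = 1123.1591 rpm, dir flips to −; running = −1123.1591
Stage 2 [31T→31T]: ω = 1123.1591×31/31 = 1123.1591 rpm, dir flips to +; running = +1123.1591
Stage 3 [31T→37T]: ω = 1123.1591×31/37 = 941.0252 rpm, dir flips to −; running = −941.0252
Stage 4 [44T→48T]: ω = 941.0252×44/48 = 862.6064 rpm, dir flips to +; running = +862.6064
Stage 5 [48T→71T]: ω = 862.6064×48/71 = 583.1705 rpm, dir flips to −; running = −583.1705
Stage 6 [75T→18T]: ω = 583.1705×75/18 = 2429.8772 rpm, dir flips to +; running = +2429.8772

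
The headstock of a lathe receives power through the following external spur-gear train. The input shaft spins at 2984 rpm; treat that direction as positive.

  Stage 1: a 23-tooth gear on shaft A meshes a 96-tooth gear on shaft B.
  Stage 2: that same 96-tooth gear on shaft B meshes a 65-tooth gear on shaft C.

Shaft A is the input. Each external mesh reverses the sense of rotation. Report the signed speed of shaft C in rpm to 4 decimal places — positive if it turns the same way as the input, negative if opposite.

Stage 1 [23T→96T]: ω = 2984.0000×23/96 = 714.9167 rpm, dir flips to −; running = −714.9167
Stage 2 [96T→65T]: ω = 714.9167×96/65 = 1055.8769 rpm, dir flips to +; running = +1055.8769

+1055.8769 rpm (same as input, |ω| = 1055.8769 rpm)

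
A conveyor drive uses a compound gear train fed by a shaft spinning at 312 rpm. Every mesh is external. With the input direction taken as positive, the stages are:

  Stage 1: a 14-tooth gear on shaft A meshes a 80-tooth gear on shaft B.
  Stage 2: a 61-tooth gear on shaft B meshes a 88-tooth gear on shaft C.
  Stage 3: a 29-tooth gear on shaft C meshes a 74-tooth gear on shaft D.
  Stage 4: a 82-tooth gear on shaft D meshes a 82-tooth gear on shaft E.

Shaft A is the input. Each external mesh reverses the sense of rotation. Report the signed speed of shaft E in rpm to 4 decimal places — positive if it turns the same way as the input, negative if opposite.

+14.8322 rpm (same as input, |ω| = 14.8322 rpm)

Stage 1 [14T→80T]: ω = 312.0000×14/80 = 54.6000 rpm, dir flips to −; running = −54.6000
Stage 2 [61T→88T]: ω = 54.6000×61/88 = 37.8477 rpm, dir flips to +; running = +37.8477
Stage 3 [29T→74T]: ω = 37.8477×29/74 = 14.8322 rpm, dir flips to −; running = −14.8322
Stage 4 [82T→82T]: ω = 14.8322×82/82 = 14.8322 rpm, dir flips to +; running = +14.8322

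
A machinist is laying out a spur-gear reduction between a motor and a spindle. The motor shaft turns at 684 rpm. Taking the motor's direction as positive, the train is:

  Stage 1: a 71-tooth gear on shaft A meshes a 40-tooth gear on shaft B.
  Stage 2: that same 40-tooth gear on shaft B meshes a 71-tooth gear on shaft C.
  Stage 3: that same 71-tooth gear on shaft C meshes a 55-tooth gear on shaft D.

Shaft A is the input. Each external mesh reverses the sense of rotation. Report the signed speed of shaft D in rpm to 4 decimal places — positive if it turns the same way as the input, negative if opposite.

Stage 1 [71T→40T]: ω = 684.0000×71/40 = 1214.1000 rpm, dir flips to −; running = −1214.1000
Stage 2 [40T→71T]: ω = 1214.1000×40/71 = 684.0000 rpm, dir flips to +; running = +684.0000
Stage 3 [71T→55T]: ω = 684.0000×71/55 = 882.9818 rpm, dir flips to −; running = −882.9818

-882.9818 rpm (opposite to input, |ω| = 882.9818 rpm)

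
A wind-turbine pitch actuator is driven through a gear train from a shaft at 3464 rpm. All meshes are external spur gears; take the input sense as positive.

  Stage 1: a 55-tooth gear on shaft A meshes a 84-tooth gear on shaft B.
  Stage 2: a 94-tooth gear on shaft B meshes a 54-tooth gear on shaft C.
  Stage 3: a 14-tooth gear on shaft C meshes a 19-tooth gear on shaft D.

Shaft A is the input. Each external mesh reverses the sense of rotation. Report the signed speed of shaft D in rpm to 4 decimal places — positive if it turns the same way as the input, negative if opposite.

Stage 1 [55T→84T]: ω = 3464.0000×55/84 = 2268.0952 rpm, dir flips to −; running = −2268.0952
Stage 2 [94T→54T]: ω = 2268.0952×94/54 = 3948.1658 rpm, dir flips to +; running = +3948.1658
Stage 3 [14T→19T]: ω = 3948.1658×14/19 = 2909.1748 rpm, dir flips to −; running = −2909.1748

-2909.1748 rpm (opposite to input, |ω| = 2909.1748 rpm)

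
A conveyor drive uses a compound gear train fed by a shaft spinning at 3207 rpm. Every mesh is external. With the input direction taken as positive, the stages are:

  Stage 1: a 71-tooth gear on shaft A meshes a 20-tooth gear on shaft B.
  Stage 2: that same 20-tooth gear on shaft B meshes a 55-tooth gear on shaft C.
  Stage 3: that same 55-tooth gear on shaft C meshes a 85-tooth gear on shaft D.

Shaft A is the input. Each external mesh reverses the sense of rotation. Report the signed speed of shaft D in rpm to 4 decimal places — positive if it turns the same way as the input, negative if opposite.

-2678.7882 rpm (opposite to input, |ω| = 2678.7882 rpm)

Stage 1 [71T→20T]: ω = 3207.0000×71/20 = 11384.8500 rpm, dir flips to −; running = −11384.8500
Stage 2 [20T→55T]: ω = 11384.8500×20/55 = 4139.9455 rpm, dir flips to +; running = +4139.9455
Stage 3 [55T→85T]: ω = 4139.9455×55/85 = 2678.7882 rpm, dir flips to −; running = −2678.7882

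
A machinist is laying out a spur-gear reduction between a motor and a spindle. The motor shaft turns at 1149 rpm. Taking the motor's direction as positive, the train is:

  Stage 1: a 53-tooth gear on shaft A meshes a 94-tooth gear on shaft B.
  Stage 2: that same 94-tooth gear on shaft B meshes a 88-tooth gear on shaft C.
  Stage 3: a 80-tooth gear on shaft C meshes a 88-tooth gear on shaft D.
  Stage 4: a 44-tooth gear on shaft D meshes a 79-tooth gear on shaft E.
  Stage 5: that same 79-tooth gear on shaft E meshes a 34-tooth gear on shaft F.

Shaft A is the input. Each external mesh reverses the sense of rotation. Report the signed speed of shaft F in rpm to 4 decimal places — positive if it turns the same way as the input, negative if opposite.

Stage 1 [53T→94T]: ω = 1149.0000×53/94 = 647.8404 rpm, dir flips to −; running = −647.8404
Stage 2 [94T→88T]: ω = 647.8404×94/88 = 692.0114 rpm, dir flips to +; running = +692.0114
Stage 3 [80T→88T]: ω = 692.0114×80/88 = 629.1012 rpm, dir flips to −; running = −629.1012
Stage 4 [44T→79T]: ω = 629.1012×44/79 = 350.3855 rpm, dir flips to +; running = +350.3855
Stage 5 [79T→34T]: ω = 350.3855×79/34 = 814.1310 rpm, dir flips to −; running = −814.1310

-814.1310 rpm (opposite to input, |ω| = 814.1310 rpm)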